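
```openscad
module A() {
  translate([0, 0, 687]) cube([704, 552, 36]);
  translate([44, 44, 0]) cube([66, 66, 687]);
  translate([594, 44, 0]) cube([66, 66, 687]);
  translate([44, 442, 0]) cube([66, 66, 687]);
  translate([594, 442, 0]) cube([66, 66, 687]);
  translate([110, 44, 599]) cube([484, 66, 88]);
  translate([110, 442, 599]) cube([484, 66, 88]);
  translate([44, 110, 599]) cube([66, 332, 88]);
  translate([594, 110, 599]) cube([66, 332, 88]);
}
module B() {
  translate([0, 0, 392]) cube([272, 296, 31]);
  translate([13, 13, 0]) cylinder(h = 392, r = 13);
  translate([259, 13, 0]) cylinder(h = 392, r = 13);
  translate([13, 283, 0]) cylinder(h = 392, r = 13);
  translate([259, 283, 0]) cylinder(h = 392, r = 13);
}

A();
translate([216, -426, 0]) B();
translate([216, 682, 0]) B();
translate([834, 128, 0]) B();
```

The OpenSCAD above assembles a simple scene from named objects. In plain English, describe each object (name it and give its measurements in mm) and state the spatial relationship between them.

A is a table: top 704 mm (x) × 552 mm (y), 36 mm thick, upper face at z = 723 mm, on four 66×66 mm square legs, each inset 44 mm from the nearest pair of top edges, running from z = 0 to the bottom of the top. Four apron rails, 66 mm thick and 88 mm tall, run between adjacent legs with their top edges flush with the underside of the top and their outer faces flush with the legs' outer faces.

B is a four-legged stool. The seat is 272×296 mm, 31 mm thick, top at z = 423 mm. It stands on four round legs, each 26 mm in diameter, from z = 0 to the seat underside, each leg's axis is inset half a diameter from the nearest pair of seat edges (so the leg's bounding box is flush with the corner).

Three stools sit around the table at the −y, +y, +x sides.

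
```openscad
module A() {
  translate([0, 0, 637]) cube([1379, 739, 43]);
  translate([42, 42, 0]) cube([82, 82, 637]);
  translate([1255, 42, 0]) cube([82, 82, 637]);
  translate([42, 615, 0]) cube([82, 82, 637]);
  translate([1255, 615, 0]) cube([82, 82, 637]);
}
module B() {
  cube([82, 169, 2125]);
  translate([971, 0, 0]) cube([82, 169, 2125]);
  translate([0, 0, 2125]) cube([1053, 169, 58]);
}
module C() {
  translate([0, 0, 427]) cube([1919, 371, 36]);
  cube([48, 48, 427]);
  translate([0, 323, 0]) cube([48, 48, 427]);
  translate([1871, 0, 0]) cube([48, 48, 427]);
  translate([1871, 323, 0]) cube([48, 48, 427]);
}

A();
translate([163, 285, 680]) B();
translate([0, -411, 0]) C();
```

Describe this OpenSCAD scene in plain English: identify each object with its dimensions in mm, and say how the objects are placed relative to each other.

A is a table with a 1379×739 mm rectangular top, 43 mm thick, top surface at z = 680 mm, supported by four 82×82 mm square legs, each inset 42 mm from the nearest pair of top edges, running from the floor.

B is a door frame. The clear opening is 889 mm wide and 2125 mm high. Two 82 mm wide jambs, 169 mm deep, stand either side of the opening from the floor to the top of the opening. A 58 mm thick head sits across the top of both jambs, spanning the full outside width of the frame.

C is a long wooden bench with a 1919 mm (x) × 371 mm (y) seat, 36 mm thick, its top surface 463 mm above the floor. Four 48 mm square legs at the seat corners, flush with the edges, run from z = 0 to the seat underside.

The door frame is on top of the table, centred. The bench is on the floor beside the table on its −y side.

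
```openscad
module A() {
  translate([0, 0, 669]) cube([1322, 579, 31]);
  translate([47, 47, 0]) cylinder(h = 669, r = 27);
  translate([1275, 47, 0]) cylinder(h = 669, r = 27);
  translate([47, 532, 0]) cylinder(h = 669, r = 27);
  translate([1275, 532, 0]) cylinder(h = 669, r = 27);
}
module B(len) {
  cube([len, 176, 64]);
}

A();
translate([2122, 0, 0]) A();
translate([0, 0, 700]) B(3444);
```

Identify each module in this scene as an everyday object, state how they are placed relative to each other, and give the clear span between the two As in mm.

A is a table. B is a beam. A beam spans the tops of two tables. The clear span between the two tables is 800 mm.

Second table starts at x = 2122; first ends at x = 1322; clear span = 2122 − 1322 = 800 mm.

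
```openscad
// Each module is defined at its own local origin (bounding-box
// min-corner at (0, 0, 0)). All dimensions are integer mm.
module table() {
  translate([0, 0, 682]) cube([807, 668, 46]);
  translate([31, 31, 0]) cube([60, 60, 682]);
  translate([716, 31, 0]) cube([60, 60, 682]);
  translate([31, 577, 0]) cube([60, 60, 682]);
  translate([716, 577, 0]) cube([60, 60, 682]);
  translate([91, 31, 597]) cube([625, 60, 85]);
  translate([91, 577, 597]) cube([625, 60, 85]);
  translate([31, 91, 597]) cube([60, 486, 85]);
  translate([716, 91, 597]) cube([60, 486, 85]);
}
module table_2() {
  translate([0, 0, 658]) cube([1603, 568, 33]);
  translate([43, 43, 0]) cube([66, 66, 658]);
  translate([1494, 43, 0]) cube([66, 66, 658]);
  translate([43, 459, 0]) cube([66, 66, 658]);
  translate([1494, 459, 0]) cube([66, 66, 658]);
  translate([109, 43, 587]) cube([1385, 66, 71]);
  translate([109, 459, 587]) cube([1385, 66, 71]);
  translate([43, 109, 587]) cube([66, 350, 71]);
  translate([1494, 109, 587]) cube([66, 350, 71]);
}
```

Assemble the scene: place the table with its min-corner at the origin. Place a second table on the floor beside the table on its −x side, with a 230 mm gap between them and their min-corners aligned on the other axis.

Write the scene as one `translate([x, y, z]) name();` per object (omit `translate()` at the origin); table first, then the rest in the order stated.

table();
translate([-1833, 0, 0]) table_2();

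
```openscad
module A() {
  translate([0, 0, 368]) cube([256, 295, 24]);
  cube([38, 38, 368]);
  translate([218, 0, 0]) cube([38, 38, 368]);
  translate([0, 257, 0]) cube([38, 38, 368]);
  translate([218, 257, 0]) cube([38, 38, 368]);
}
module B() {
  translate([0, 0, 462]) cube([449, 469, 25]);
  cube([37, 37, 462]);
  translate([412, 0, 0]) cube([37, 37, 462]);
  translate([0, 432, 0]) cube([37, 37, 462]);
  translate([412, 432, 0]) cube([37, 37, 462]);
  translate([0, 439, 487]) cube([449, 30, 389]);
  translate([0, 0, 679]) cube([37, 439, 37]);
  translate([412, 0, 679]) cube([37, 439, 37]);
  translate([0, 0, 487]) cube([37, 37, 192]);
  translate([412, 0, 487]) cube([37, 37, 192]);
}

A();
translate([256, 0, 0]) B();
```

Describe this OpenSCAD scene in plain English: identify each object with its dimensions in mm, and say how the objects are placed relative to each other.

A is a four-legged stool. The seat is 256×295 mm, 24 mm thick, top at z = 392 mm. It stands on four square legs, each 38×38 mm in cross-section, from z = 0 to the seat underside, each flush with a corner of the seat.

B is a chair: 449×469 mm seat, 25 mm thick, top at z = 487 mm, on four 37 mm square corner legs flush with the seat edges. A 30 mm thick backrest slab spans the full seat width, extending 389 mm above the seat top, its back face flush with the seat's +y edge. Two armrests of 37×37 mm section run along each side from the seat's front edge to the front of the backrest, top faces 229 mm above the seat top and outer faces flush with the seat's x-edges; a 37×37 mm post under the front of each armrest stands on the seat at the front corner.

The chair is against the stool's +x side, with their −y faces flush.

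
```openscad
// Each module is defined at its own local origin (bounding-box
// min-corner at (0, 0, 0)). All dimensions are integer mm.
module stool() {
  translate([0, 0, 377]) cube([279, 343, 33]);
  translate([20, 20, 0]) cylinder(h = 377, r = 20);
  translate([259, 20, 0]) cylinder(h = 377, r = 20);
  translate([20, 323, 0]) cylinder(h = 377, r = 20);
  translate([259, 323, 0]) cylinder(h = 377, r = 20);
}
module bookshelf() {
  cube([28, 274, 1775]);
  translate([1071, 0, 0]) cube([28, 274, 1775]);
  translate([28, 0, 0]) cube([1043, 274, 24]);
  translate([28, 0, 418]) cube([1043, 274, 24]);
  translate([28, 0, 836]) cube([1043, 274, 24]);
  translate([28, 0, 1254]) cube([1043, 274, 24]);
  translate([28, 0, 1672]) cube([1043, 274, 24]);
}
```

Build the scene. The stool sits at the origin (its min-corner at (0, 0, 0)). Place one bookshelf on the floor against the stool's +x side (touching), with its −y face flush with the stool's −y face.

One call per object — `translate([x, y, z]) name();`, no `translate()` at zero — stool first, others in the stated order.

stool();
translate([279, 0, 0]) bookshelf();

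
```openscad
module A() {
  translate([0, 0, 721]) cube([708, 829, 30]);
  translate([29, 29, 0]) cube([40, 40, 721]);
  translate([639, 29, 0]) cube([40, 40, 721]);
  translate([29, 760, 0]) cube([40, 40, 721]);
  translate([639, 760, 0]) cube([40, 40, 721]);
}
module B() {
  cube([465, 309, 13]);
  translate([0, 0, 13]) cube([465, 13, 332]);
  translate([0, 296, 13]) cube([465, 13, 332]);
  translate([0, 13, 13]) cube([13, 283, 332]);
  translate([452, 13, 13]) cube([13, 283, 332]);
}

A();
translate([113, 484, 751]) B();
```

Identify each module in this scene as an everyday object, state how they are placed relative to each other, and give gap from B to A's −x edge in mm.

The open box's min-x is at 113; the table's min-x is 0; gap = 113 mm.

A is a table. B is an open box. The open box is on top of the table. The gap from the open box to the table's −x edge is 113 mm.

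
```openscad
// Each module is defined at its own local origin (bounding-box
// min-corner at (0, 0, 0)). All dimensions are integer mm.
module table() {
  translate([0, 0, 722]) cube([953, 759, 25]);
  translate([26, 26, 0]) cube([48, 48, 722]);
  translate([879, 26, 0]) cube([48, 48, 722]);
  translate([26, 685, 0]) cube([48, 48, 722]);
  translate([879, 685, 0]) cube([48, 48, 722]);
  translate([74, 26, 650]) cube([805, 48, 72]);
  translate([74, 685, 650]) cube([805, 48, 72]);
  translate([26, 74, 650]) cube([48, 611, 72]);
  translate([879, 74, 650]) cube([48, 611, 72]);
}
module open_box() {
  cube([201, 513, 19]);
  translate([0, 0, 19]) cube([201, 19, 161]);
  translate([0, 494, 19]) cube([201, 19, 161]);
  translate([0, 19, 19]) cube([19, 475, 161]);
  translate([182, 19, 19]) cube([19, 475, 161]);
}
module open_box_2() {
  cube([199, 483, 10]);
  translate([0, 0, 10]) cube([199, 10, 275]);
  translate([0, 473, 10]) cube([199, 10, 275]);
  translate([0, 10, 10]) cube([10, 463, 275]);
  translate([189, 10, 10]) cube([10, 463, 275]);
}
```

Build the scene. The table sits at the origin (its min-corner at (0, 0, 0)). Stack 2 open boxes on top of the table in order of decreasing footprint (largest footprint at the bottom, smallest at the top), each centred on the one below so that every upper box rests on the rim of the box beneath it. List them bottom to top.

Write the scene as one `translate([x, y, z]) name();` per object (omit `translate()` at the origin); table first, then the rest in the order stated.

table();
translate([376, 123, 747]) open_box();
translate([377, 138, 927]) open_box_2();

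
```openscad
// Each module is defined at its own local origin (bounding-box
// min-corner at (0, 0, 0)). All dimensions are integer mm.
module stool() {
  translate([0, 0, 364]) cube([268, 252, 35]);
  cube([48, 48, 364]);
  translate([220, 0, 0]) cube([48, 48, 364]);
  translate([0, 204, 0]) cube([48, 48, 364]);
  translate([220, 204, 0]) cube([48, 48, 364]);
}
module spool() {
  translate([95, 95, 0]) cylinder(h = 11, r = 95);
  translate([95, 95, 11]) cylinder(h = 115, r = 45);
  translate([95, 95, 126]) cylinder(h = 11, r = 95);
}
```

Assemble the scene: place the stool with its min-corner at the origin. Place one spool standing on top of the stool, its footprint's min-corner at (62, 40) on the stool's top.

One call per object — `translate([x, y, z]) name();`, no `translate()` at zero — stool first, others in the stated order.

stool();
translate([62, 40, 399]) spool();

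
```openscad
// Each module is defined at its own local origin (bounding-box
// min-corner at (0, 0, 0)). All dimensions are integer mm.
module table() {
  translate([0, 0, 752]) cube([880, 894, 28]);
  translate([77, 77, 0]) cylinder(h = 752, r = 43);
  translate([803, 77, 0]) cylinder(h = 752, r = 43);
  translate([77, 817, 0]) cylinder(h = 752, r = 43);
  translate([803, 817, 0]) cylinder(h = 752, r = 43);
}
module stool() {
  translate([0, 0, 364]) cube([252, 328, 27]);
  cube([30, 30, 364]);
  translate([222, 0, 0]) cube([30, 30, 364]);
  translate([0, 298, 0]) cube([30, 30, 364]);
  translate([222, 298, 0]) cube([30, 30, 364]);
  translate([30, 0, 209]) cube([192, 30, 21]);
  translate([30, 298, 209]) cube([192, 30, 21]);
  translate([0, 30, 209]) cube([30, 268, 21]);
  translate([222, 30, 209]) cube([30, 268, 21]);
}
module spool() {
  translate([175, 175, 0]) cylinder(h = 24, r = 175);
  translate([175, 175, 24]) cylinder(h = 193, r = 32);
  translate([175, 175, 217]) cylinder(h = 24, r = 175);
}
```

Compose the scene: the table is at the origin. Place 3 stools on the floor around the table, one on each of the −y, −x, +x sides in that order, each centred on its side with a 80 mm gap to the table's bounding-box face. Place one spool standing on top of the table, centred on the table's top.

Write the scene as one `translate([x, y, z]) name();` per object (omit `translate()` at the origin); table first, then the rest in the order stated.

table();
translate([314, -408, 0]) stool();
translate([-332, 283, 0]) stool();
translate([960, 283, 0]) stool();
translate([265, 272, 780]) spool();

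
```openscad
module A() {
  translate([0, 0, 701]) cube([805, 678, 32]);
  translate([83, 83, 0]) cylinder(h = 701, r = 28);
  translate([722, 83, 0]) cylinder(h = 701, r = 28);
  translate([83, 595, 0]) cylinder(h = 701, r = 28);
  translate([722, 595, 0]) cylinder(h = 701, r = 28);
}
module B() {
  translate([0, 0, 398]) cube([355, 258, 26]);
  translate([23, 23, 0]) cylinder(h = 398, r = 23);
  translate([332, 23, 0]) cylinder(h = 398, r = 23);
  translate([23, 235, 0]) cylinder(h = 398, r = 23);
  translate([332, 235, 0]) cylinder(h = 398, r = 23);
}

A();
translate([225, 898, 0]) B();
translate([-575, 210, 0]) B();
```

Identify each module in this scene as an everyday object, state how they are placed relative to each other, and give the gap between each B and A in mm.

Each stool's nearest face is 220 mm from the table's bounding box.

A is a table. B is a stool. Two stools sit around the table at the +y, −x sides. The gap between each stool and the table is 220 mm.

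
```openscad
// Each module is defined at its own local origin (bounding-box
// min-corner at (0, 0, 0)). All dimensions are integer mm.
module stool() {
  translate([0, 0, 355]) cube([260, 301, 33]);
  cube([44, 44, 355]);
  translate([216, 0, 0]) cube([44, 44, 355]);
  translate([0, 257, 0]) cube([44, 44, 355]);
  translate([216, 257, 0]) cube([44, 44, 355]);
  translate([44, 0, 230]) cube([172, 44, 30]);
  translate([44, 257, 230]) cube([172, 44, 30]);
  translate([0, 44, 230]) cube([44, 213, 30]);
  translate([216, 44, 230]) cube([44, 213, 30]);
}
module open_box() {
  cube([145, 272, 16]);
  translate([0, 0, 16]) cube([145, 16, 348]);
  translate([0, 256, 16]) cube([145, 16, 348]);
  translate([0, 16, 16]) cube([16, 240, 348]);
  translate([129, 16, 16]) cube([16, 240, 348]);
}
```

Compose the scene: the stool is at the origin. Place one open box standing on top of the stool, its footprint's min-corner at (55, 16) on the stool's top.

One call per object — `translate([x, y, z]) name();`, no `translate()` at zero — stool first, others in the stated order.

stool();
translate([55, 16, 388]) open_box();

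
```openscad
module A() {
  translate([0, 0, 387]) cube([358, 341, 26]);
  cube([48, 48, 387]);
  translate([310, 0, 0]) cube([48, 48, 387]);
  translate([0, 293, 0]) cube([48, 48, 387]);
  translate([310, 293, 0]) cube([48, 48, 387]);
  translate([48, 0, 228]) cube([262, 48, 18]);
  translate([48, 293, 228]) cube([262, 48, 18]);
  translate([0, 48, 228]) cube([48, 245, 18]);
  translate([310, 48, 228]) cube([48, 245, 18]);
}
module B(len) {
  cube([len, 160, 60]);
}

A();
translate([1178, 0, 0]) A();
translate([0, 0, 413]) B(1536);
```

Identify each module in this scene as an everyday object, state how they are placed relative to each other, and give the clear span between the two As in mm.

A is a stool. B is a beam. A beam spans the tops of two stools. The clear span between the two stools is 820 mm.

Second stool starts at x = 1178; first ends at x = 358; clear span = 1178 − 358 = 820 mm.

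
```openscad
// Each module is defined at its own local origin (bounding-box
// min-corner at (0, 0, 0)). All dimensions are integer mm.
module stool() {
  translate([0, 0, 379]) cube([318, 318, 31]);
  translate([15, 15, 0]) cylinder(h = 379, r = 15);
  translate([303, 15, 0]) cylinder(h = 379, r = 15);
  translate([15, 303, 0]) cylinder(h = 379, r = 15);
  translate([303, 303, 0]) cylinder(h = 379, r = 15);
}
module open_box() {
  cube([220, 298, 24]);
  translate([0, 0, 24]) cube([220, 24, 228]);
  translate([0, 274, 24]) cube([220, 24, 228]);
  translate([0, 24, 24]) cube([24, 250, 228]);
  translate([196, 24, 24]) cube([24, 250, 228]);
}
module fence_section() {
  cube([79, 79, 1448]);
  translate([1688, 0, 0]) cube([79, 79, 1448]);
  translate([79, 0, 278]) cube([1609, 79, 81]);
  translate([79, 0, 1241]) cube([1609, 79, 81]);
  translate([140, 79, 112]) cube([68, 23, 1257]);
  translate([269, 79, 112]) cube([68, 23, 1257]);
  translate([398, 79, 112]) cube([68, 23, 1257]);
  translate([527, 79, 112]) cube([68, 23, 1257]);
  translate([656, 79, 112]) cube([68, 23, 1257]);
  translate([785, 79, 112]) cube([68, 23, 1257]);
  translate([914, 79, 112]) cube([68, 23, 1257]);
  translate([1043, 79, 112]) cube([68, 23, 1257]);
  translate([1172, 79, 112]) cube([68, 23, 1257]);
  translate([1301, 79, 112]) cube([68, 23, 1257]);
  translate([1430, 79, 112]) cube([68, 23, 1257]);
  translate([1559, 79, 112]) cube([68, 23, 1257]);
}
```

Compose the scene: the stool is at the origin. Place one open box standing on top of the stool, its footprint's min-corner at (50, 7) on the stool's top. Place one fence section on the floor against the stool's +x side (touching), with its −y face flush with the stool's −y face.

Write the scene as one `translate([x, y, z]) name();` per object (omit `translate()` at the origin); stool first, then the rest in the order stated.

stool();
translate([50, 7, 410]) open_box();
translate([318, 0, 0]) fence_section();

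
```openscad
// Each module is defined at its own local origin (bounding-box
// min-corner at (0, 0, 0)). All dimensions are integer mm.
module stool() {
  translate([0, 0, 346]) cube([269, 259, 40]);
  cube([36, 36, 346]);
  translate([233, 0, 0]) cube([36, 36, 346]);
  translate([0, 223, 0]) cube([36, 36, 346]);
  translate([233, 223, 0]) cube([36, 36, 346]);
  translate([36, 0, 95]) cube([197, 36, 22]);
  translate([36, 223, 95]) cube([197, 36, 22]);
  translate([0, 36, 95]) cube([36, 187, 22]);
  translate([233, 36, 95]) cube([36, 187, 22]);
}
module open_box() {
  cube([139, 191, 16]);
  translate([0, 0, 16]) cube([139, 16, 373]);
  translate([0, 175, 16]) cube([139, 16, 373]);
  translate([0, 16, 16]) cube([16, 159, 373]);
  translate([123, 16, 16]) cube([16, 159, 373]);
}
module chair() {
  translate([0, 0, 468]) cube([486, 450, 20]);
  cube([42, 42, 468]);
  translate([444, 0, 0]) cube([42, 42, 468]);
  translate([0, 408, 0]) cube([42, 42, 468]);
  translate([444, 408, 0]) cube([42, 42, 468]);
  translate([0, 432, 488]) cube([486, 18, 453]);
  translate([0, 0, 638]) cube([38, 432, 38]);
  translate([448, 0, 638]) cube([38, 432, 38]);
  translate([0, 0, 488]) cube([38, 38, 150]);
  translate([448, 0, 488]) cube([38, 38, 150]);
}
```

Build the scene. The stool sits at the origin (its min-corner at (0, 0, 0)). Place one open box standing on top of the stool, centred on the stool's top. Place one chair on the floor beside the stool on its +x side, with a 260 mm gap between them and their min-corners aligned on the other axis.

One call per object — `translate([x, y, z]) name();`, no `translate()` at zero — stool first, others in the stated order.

stool();
translate([65, 34, 386]) open_box();
translate([529, 0, 0]) chair();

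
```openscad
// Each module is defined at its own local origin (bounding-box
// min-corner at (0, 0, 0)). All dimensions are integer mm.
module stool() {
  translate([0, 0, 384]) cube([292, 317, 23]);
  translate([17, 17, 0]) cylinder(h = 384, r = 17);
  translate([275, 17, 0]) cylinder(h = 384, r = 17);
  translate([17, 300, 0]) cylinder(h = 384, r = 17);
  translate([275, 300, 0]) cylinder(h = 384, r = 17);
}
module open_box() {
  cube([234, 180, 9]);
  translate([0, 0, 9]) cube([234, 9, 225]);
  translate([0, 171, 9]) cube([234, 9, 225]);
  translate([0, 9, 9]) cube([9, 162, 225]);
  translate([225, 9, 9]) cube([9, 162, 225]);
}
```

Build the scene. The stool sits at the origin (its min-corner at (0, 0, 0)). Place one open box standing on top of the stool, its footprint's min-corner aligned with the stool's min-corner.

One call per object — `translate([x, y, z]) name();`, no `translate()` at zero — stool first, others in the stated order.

stool();
translate([0, 0, 407]) open_box();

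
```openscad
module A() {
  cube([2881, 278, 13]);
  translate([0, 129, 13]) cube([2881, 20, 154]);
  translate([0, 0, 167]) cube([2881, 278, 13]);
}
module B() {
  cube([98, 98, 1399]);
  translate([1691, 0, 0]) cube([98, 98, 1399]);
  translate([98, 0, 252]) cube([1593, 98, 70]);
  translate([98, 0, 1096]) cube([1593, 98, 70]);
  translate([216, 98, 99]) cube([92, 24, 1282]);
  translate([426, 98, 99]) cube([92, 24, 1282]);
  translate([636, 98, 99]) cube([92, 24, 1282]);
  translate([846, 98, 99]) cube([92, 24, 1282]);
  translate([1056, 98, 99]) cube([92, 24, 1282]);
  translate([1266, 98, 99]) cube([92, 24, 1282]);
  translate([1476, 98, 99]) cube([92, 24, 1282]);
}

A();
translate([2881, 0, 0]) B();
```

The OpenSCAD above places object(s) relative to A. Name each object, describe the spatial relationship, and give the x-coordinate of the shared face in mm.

The I-beam's +x face and the fence section's −x face are both at x = 2881 mm.

A is an I-beam. B is a fence section. The fence section is against the I-beam's +x side, with their −y faces flush. The x-coordinate of the shared face is 2881 mm.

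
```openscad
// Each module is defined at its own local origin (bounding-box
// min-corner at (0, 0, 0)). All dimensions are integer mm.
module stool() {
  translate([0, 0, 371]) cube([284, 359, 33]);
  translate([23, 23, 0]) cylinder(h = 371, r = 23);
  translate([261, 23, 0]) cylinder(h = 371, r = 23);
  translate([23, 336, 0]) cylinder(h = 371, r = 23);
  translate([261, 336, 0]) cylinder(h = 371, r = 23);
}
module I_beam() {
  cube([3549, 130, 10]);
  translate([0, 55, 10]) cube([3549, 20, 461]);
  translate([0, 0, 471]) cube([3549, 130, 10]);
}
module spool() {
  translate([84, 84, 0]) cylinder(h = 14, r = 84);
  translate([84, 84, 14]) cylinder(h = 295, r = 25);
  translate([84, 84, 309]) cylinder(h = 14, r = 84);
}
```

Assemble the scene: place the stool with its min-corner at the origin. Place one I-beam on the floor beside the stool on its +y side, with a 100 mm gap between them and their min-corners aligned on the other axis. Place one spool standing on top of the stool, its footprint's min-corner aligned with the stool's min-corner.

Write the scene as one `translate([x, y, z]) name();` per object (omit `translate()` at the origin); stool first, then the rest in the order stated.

stool();
translate([0, 459, 0]) I_beam();
translate([0, 0, 404]) spool();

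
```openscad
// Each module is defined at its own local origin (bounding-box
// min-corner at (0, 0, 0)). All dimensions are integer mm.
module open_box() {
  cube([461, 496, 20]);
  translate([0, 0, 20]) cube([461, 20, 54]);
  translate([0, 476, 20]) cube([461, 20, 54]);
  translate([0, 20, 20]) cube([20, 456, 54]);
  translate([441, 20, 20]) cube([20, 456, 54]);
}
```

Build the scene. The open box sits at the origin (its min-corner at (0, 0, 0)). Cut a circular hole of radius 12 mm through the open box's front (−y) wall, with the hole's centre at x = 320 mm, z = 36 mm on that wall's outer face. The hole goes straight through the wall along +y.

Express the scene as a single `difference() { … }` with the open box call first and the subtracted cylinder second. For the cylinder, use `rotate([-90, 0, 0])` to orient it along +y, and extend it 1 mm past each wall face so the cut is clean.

difference() {
  open_box();
  translate([320, -1, 36]) rotate([-90, 0, 0]) cylinder(h = 22, r = 12);
}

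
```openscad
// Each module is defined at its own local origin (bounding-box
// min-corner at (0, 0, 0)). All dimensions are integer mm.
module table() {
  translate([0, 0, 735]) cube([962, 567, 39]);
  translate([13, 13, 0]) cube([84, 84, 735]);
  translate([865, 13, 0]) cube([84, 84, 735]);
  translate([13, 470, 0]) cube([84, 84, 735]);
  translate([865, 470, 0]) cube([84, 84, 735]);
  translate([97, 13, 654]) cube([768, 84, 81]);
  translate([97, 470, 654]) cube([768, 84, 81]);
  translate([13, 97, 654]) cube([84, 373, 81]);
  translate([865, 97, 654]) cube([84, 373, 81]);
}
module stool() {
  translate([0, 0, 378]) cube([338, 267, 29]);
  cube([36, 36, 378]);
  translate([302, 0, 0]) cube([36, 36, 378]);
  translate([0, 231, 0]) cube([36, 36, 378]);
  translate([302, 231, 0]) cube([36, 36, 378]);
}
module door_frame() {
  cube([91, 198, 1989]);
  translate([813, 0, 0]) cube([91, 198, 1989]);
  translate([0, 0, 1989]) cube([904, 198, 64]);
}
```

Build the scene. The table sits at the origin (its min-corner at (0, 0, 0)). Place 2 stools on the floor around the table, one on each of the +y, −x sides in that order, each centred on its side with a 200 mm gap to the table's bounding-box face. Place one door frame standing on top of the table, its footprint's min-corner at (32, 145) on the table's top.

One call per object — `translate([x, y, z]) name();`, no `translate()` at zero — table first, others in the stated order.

table();
translate([312, 767, 0]) stool();
translate([-538, 150, 0]) stool();
translate([32, 145, 774]) door_frame();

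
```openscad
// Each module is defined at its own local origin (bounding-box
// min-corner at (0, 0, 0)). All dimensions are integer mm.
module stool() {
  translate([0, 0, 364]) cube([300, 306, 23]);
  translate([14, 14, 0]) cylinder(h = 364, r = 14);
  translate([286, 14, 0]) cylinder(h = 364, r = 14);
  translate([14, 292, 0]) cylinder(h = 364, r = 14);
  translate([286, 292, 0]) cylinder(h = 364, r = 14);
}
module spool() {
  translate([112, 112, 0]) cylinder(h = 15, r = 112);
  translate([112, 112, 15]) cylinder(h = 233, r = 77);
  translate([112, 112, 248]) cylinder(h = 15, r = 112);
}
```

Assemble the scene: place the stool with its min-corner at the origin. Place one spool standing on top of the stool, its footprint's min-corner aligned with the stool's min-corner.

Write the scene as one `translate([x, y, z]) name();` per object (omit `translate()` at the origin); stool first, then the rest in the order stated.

stool();
translate([0, 0, 387]) spool();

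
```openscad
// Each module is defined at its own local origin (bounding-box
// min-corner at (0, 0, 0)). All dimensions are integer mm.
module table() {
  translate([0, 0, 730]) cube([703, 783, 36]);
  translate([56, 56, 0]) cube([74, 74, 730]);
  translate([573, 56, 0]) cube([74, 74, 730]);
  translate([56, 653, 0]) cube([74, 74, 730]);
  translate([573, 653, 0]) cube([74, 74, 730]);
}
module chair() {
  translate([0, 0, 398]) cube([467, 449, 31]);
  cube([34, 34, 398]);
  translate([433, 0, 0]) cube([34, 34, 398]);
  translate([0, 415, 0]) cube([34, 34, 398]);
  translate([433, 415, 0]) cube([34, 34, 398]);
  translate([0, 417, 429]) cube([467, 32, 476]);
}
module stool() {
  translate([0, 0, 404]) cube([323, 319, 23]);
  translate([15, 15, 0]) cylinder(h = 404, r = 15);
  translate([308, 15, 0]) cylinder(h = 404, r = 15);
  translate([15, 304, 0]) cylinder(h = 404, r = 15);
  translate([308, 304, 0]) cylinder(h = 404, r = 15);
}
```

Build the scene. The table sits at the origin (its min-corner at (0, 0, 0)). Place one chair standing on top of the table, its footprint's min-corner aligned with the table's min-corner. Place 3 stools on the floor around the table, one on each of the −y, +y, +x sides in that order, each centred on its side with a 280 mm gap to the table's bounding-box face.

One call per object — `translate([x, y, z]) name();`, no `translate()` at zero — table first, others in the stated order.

table();
translate([0, 0, 766]) chair();
translate([190, -599, 0]) stool();
translate([190, 1063, 0]) stool();
translate([983, 232, 0]) stool();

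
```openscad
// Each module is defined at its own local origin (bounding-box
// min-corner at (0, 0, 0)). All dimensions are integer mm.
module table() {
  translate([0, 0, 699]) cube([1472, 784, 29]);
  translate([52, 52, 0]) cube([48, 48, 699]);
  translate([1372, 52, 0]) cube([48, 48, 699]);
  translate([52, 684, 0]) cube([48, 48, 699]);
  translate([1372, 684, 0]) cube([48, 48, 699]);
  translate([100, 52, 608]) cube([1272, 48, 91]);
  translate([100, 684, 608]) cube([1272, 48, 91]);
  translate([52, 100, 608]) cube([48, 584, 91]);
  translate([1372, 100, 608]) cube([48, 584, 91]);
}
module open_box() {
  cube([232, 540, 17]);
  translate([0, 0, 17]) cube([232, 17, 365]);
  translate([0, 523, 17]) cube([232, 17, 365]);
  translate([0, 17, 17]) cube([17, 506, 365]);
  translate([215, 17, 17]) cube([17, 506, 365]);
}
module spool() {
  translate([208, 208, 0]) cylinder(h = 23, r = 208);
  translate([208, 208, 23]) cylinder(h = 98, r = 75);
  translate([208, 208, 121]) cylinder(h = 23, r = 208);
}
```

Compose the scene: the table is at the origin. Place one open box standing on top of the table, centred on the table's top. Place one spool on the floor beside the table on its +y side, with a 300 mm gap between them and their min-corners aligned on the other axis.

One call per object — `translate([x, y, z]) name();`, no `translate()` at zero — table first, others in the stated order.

table();
translate([620, 122, 728]) open_box();
translate([0, 1084, 0]) spool();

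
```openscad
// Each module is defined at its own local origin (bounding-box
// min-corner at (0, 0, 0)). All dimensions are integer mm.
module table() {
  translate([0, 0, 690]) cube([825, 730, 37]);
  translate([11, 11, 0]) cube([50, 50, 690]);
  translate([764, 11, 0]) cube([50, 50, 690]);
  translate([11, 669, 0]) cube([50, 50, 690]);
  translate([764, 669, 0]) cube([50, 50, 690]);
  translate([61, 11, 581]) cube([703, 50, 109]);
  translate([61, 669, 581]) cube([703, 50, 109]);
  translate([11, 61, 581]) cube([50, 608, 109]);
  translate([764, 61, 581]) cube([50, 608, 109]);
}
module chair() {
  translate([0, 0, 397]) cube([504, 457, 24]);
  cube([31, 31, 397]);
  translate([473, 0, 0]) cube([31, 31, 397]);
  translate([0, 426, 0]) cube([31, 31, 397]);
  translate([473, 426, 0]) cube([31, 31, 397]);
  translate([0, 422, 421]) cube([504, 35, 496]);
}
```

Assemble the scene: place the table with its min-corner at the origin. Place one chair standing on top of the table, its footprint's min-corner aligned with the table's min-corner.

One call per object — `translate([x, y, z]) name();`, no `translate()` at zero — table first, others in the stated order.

table();
translate([0, 0, 727]) chair();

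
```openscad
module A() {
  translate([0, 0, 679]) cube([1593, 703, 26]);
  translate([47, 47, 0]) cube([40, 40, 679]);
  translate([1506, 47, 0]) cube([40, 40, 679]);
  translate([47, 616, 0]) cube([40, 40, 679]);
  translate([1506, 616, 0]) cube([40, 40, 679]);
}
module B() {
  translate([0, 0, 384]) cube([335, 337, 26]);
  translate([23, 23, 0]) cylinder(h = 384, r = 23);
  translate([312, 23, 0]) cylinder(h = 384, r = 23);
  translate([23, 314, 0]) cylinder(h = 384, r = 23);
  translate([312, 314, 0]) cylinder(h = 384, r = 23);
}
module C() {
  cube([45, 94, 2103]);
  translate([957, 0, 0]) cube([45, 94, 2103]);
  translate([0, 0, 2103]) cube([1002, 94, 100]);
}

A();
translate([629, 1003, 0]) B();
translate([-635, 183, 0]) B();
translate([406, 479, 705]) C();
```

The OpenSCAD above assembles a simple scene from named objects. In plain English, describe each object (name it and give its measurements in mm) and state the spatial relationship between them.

A is a rectangular dining table. The top is 1593×703×26 mm with its upper surface at z = 705 mm. It stands on four 40×40 mm square legs, each inset 47 mm from the nearest pair of top edges, running from the floor to the underside of the top.

B is a four-legged stool. The seat is a 335×337×26 mm slab whose top surface is at z = 410 mm; four round legs, each 46 mm in diameter, run from the floor (z = 0) to the underside of the seat, each leg's axis is inset half a diameter from the nearest pair of seat edges (so the leg's bounding box is flush with the corner).

C is a door frame. The clear opening is 912 mm wide and 2103 mm high. Two 45 mm wide jambs, 94 mm deep, stand either side of the opening from the floor to the top of the opening. A 100 mm thick head sits across the top of both jambs, spanning the full outside width of the frame.

Two stools sit around the table at the +y, −x sides. The door frame is on top of the table.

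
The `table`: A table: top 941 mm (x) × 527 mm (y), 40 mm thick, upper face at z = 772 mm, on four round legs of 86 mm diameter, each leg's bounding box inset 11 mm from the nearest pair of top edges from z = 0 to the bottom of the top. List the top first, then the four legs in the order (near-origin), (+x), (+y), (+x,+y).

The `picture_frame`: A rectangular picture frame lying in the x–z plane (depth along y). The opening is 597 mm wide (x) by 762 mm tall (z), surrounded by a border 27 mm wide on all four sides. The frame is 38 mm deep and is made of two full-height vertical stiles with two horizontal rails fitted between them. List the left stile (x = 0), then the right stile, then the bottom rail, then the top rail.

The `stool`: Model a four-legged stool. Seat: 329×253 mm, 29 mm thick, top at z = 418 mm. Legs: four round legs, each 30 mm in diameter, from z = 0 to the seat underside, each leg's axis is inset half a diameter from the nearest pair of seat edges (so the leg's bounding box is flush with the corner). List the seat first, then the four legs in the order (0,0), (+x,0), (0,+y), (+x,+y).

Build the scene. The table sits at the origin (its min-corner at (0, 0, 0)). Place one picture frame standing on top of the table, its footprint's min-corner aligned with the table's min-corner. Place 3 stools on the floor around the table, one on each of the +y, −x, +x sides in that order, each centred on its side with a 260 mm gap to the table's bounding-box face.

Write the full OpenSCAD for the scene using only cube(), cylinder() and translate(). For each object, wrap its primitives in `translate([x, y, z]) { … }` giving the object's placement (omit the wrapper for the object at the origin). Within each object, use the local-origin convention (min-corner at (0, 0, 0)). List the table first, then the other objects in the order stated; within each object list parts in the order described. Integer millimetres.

translate([0, 0, 732]) cube([941, 527, 40]);
translate([54, 54, 0]) cylinder(h = 732, r = 43);
translate([887, 54, 0]) cylinder(h = 732, r = 43);
translate([54, 473, 0]) cylinder(h = 732, r = 43);
translate([887, 473, 0]) cylinder(h = 732, r = 43);
translate([0, 0, 772]) {
  cube([27, 38, 816]);
  translate([624, 0, 0]) cube([27, 38, 816]);
  translate([27, 0, 0]) cube([597, 38, 27]);
  translate([27, 0, 789]) cube([597, 38, 27]);
}
translate([306, 787, 0]) {
  translate([0, 0, 389]) cube([329, 253, 29]);
  translate([15, 15, 0]) cylinder(h = 389, r = 15);
  translate([314, 15, 0]) cylinder(h = 389, r = 15);
  translate([15, 238, 0]) cylinder(h = 389, r = 15);
  translate([314, 238, 0]) cylinder(h = 389, r = 15);
}
translate([-589, 137, 0]) {
  translate([0, 0, 389]) cube([329, 253, 29]);
  translate([15, 15, 0]) cylinder(h = 389, r = 15);
  translate([314, 15, 0]) cylinder(h = 389, r = 15);
  translate([15, 238, 0]) cylinder(h = 389, r = 15);
  translate([314, 238, 0]) cylinder(h = 389, r = 15);
}
translate([1201, 137, 0]) {
  translate([0, 0, 389]) cube([329, 253, 29]);
  translate([15, 15, 0]) cylinder(h = 389, r = 15);
  translate([314, 15, 0]) cylinder(h = 389, r = 15);
  translate([15, 238, 0]) cylinder(h = 389, r = 15);
  translate([314, 238, 0]) cylinder(h = 389, r = 15);
}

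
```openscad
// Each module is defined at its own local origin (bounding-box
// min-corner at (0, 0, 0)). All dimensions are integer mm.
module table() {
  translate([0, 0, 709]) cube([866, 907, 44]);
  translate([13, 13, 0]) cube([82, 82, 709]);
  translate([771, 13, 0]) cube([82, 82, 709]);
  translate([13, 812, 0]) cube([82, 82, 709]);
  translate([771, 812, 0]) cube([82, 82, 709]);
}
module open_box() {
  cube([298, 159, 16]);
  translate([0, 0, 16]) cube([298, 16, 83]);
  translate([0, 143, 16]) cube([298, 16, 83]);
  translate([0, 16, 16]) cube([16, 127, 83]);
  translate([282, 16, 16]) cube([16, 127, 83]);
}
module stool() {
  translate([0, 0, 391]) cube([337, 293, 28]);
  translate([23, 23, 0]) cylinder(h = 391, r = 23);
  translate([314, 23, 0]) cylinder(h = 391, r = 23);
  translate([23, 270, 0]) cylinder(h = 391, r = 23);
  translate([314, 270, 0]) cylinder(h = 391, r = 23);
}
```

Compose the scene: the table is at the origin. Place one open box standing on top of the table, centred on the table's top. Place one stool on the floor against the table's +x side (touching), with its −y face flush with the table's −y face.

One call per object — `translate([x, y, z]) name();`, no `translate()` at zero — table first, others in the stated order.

table();
translate([284, 374, 753]) open_box();
translate([866, 0, 0]) stool();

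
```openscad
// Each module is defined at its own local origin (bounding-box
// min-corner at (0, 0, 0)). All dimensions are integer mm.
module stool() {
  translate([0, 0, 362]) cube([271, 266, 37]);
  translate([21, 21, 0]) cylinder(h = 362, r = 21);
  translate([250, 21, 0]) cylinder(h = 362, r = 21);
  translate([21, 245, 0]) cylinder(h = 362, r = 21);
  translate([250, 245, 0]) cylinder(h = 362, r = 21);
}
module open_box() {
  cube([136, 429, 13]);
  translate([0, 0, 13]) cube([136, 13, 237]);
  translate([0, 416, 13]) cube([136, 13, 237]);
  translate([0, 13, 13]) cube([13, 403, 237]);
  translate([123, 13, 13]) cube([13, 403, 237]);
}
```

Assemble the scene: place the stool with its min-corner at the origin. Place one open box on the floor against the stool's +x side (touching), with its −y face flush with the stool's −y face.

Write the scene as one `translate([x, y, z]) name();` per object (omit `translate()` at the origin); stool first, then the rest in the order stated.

stool();
translate([271, 0, 0]) open_box();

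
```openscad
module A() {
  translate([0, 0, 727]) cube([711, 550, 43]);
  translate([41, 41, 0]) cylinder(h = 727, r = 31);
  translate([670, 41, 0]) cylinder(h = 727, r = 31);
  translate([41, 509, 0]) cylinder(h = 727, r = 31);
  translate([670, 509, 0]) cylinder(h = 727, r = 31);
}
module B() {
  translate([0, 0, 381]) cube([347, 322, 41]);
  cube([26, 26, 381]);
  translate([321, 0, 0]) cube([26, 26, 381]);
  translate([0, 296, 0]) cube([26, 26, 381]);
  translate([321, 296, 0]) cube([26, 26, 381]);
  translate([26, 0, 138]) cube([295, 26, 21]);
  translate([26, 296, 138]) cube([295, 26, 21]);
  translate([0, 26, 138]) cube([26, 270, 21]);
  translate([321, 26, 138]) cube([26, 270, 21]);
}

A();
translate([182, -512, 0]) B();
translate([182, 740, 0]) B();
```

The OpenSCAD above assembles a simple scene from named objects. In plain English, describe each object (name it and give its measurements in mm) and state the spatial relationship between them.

A is a table: top 711 mm (x) × 550 mm (y), 43 mm thick, upper face at z = 770 mm, on four round legs of 62 mm diameter, each leg's bounding box inset 10 mm from the nearest pair of top edges, running from z = 0 to the bottom of the top.

B is a four-legged stool. The seat is 347×322 mm, 41 mm thick, top at z = 422 mm. It stands on four square legs, each 26×26 mm in cross-section, from z = 0 to the seat underside, each flush with a corner of the seat. Four stretchers, 26 mm wide and 21 mm tall, connect adjacent legs with their undersides at z = 138 mm, each running between the inner faces of the legs it joins and aligned with the legs' outer faces on the other axis.

Two stools sit around the table at the −y, +y sides.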